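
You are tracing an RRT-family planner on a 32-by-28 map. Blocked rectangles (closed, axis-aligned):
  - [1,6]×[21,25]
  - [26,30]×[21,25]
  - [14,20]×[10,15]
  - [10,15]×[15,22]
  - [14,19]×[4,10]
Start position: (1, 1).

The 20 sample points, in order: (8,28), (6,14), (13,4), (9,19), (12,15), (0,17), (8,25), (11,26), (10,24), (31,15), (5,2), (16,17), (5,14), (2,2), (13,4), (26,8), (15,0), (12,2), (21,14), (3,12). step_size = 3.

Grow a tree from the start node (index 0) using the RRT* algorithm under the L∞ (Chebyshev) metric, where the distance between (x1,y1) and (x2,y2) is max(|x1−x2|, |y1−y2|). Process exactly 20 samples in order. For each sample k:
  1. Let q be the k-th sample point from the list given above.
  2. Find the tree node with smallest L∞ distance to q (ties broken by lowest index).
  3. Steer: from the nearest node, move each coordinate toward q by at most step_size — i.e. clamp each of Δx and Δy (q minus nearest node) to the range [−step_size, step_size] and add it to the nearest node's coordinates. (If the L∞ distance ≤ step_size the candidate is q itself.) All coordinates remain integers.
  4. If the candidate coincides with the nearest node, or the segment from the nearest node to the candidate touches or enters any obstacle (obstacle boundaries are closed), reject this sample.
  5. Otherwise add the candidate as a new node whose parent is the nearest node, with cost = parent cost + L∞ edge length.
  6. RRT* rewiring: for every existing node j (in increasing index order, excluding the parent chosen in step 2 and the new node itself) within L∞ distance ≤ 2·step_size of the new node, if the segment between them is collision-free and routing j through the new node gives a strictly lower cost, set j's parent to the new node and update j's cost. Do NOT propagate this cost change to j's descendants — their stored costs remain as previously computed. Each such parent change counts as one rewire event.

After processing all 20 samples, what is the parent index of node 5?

Parent of node 5: 4

1. q=(8,28) nearest=0 d=27 new=(4,4) → add node 1 parent=0 cost=3
2. q=(6,14) nearest=1 d=10 new=(6,7) → add node 2 parent=1 cost=6
3. q=(13,4) nearest=2 d=7 new=(9,4) → add node 3 parent=2 cost=9
4. q=(9,19) nearest=2 d=12 new=(9,10) → add node 4 parent=2 cost=9
5. q=(12,15) nearest=4 d=5 new=(12,13) → add node 5 parent=4 cost=12
6. q=(0,17) nearest=4 d=9 new=(6,13) → add node 6 parent=4 cost=12
7. q=(8,25) nearest=5 d=12 new=(9,16) → blocked by [10,15]×[15,22], reject
8. q=(11,26) nearest=5 d=13 new=(11,16) → blocked by [10,15]×[15,22], reject
9. q=(10,24) nearest=5 d=11 new=(10,16) → blocked by [10,15]×[15,22], reject
10. q=(31,15) nearest=5 d=19 new=(15,15) → blocked by [14,20]×[10,15], reject
11. q=(5,2) nearest=1 d=2 new=(5,2) → add node 7 parent=1 cost=5
12. q=(16,17) nearest=5 d=4 new=(15,16) → blocked by [14,20]×[10,15], reject
13. q=(5,14) nearest=6 d=1 new=(5,14) → add node 8 parent=6 cost=13
14. q=(2,2) nearest=0 d=1 new=(2,2) → add node 9 parent=0 cost=1; rewire 7→9 (4<5)
15. q=(13,4) nearest=3 d=4 new=(12,4) → add node 10 parent=3 cost=12
16. q=(26,8) nearest=5 d=14 new=(15,10) → blocked by [14,20]×[10,15], reject
17. q=(15,0) nearest=10 d=4 new=(15,1) → add node 11 parent=10 cost=15
18. q=(12,2) nearest=10 d=2 new=(12,2) → add node 12 parent=10 cost=14
19. q=(21,14) nearest=5 d=9 new=(15,14) → blocked by [14,20]×[10,15], reject
20. q=(3,12) nearest=8 d=2 new=(3,12) → add node 13 parent=8 cost=15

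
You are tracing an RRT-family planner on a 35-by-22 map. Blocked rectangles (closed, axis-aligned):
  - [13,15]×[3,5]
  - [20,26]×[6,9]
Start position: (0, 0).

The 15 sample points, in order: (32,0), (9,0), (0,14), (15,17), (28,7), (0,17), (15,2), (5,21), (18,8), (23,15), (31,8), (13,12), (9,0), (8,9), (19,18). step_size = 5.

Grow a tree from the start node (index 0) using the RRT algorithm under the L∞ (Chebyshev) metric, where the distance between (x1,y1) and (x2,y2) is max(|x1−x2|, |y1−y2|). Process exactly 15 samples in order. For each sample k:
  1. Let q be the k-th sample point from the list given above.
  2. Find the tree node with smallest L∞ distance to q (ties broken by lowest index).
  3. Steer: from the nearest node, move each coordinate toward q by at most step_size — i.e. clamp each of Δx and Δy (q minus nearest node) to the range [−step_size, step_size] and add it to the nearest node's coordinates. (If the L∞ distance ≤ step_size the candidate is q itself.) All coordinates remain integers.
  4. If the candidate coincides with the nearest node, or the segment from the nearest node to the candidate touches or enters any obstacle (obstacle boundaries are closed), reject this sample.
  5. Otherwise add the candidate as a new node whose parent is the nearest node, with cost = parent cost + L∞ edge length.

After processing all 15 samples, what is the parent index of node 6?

1. q=(32,0) nearest=0 d=32 new=(5,0) → add node 1 parent=0 cost=5
2. q=(9,0) nearest=1 d=4 new=(9,0) → add node 2 parent=1 cost=9
3. q=(0,14) nearest=0 d=14 new=(0,5) → add node 3 parent=0 cost=5
4. q=(15,17) nearest=3 d=15 new=(5,10) → add node 4 parent=3 cost=10
5. q=(28,7) nearest=2 d=19 new=(14,5) → blocked by [13,15]×[3,5], reject
6. q=(0,17) nearest=4 d=7 new=(0,15) → add node 5 parent=4 cost=15
7. q=(15,2) nearest=2 d=6 new=(14,2) → add node 6 parent=2 cost=14
8. q=(5,21) nearest=5 d=6 new=(5,20) → add node 7 parent=5 cost=20
9. q=(18,8) nearest=6 d=6 new=(18,7) → blocked by [13,15]×[3,5], reject
10. q=(23,15) nearest=6 d=13 new=(19,7) → blocked by [13,15]×[3,5], reject
11. q=(31,8) nearest=6 d=17 new=(19,7) → blocked by [13,15]×[3,5], reject
12. q=(13,12) nearest=4 d=8 new=(10,12) → add node 8 parent=4 cost=15
13. q=(9,0) nearest=2 d=0 → coincident, reject
14. q=(8,9) nearest=4 d=3 new=(8,9) → add node 9 parent=4 cost=13
15. q=(19,18) nearest=8 d=9 new=(15,17) → add node 10 parent=8 cost=20

Parent of node 6: 2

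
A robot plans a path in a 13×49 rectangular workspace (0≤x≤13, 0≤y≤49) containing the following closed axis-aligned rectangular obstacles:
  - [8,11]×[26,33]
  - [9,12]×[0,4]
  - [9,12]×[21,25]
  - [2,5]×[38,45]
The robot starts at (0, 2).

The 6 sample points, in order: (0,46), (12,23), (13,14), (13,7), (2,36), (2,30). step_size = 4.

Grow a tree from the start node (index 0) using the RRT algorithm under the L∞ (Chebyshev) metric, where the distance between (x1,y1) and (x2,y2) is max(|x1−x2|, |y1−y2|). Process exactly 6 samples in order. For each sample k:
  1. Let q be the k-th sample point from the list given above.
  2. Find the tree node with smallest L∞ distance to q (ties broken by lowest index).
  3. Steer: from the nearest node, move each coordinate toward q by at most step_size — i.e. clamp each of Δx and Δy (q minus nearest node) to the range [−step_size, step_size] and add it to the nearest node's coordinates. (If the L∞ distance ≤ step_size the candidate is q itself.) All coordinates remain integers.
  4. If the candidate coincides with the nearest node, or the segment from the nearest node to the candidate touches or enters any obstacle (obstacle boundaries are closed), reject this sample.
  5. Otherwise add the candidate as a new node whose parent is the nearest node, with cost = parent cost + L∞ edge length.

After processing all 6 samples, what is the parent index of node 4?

Parent of node 4: 3

1. q=(0,46) nearest=0 d=44 new=(0,6) → add node 1 parent=0 cost=4
2. q=(12,23) nearest=1 d=17 new=(4,10) → add node 2 parent=1 cost=8
3. q=(13,14) nearest=2 d=9 new=(8,14) → add node 3 parent=2 cost=12
4. q=(13,7) nearest=3 d=7 new=(12,10) → add node 4 parent=3 cost=16
5. q=(2,36) nearest=3 d=22 new=(4,18) → add node 5 parent=3 cost=16
6. q=(2,30) nearest=5 d=12 new=(2,22) → add node 6 parent=5 cost=20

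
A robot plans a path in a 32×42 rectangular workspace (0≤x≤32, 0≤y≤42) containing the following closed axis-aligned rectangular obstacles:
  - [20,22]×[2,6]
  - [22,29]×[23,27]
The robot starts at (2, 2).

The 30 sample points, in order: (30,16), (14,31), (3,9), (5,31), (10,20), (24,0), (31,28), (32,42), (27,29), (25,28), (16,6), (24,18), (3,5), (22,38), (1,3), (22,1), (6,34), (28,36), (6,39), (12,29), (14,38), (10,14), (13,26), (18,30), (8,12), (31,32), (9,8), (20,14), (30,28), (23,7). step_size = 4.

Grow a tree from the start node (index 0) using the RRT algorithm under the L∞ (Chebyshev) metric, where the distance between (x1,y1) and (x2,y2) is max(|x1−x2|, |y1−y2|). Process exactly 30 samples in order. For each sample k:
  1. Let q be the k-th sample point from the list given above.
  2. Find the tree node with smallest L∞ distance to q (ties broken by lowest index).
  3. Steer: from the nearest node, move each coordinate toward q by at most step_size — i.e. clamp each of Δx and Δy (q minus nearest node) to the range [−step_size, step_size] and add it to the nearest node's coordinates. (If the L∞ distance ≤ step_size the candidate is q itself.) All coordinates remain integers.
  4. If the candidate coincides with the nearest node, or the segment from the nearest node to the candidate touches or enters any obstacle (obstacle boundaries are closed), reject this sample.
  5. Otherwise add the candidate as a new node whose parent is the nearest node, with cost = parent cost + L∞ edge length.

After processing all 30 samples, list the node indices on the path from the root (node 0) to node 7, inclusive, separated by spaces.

1. q=(30,16) nearest=0 d=28 new=(6,6) → add node 1 parent=0 cost=4
2. q=(14,31) nearest=1 d=25 new=(10,10) → add node 2 parent=1 cost=8
3. q=(3,9) nearest=1 d=3 new=(3,9) → add node 3 parent=1 cost=7
4. q=(5,31) nearest=2 d=21 new=(6,14) → add node 4 parent=2 cost=12
5. q=(10,20) nearest=4 d=6 new=(10,18) → add node 5 parent=4 cost=16
6. q=(24,0) nearest=2 d=14 new=(14,6) → add node 6 parent=2 cost=12
7. q=(31,28) nearest=2 d=21 new=(14,14) → add node 7 parent=2 cost=12
8. q=(32,42) nearest=5 d=24 new=(14,22) → add node 8 parent=5 cost=20
9. q=(27,29) nearest=8 d=13 new=(18,26) → add node 9 parent=8 cost=24
10. q=(25,28) nearest=9 d=7 new=(22,28) → add node 10 parent=9 cost=28
11. q=(16,6) nearest=6 d=2 new=(16,6) → add node 11 parent=6 cost=14
12. q=(24,18) nearest=9 d=8 new=(22,22) → add node 12 parent=9 cost=28
13. q=(3,5) nearest=0 d=3 new=(3,5) → add node 13 parent=0 cost=3
14. q=(22,38) nearest=10 d=10 new=(22,32) → add node 14 parent=10 cost=32
15. q=(1,3) nearest=0 d=1 new=(1,3) → add node 15 parent=0 cost=1
16. q=(22,1) nearest=11 d=6 new=(20,2) → blocked by [20,22]×[2,6], reject
17. q=(6,34) nearest=8 d=12 new=(10,26) → add node 16 parent=8 cost=24
18. q=(28,36) nearest=14 d=6 new=(26,36) → add node 17 parent=14 cost=36
19. q=(6,39) nearest=9 d=13 new=(14,30) → add node 18 parent=9 cost=28
20. q=(12,29) nearest=18 d=2 new=(12,29) → add node 19 parent=18 cost=30
21. q=(14,38) nearest=14 d=8 new=(18,36) → add node 20 parent=14 cost=36
22. q=(10,14) nearest=2 d=4 new=(10,14) → add node 21 parent=2 cost=12
23. q=(13,26) nearest=16 d=3 new=(13,26) → add node 22 parent=16 cost=27
24. q=(18,30) nearest=9 d=4 new=(18,30) → add node 23 parent=9 cost=28
25. q=(8,12) nearest=2 d=2 new=(8,12) → add node 24 parent=2 cost=10
26. q=(31,32) nearest=17 d=5 new=(30,32) → add node 25 parent=17 cost=40
27. q=(9,8) nearest=2 d=2 new=(9,8) → add node 26 parent=2 cost=10
28. q=(20,14) nearest=7 d=6 new=(18,14) → add node 27 parent=7 cost=16
29. q=(30,28) nearest=25 d=4 new=(30,28) → add node 28 parent=25 cost=44
30. q=(23,7) nearest=11 d=7 new=(20,7) → add node 29 parent=11 cost=18

Path: 0 1 2 7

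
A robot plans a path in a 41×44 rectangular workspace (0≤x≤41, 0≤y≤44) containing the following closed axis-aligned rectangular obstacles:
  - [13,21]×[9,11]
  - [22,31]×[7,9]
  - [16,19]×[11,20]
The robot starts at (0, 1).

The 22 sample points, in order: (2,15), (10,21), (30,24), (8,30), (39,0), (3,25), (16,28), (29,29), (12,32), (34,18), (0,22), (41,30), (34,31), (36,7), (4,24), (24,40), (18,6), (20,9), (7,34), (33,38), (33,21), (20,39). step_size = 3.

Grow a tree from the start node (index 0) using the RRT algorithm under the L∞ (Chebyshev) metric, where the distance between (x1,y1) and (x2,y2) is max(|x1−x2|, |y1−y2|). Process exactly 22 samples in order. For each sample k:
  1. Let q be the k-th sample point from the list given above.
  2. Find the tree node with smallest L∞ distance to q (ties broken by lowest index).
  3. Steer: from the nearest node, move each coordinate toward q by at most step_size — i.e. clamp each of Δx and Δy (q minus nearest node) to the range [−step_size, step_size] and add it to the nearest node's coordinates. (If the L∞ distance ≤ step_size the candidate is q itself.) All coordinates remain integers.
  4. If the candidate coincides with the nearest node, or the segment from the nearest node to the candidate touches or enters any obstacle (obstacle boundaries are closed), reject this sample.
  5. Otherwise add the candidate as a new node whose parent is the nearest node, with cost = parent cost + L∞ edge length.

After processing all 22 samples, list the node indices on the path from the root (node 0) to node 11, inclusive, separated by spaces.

1. q=(2,15) nearest=0 d=14 new=(2,4) → add node 1 parent=0 cost=3
2. q=(10,21) nearest=1 d=17 new=(5,7) → add node 2 parent=1 cost=6
3. q=(30,24) nearest=2 d=25 new=(8,10) → add node 3 parent=2 cost=9
4. q=(8,30) nearest=3 d=20 new=(8,13) → add node 4 parent=3 cost=12
5. q=(39,0) nearest=3 d=31 new=(11,7) → add node 5 parent=3 cost=12
6. q=(3,25) nearest=4 d=12 new=(5,16) → add node 6 parent=4 cost=15
7. q=(16,28) nearest=6 d=12 new=(8,19) → add node 7 parent=6 cost=18
8. q=(29,29) nearest=3 d=21 new=(11,13) → add node 8 parent=3 cost=12
9. q=(12,32) nearest=7 d=13 new=(11,22) → add node 9 parent=7 cost=21
10. q=(34,18) nearest=5 d=23 new=(14,10) → blocked by [13,21]×[9,11], reject
11. q=(0,22) nearest=6 d=6 new=(2,19) → add node 10 parent=6 cost=18
12. q=(41,30) nearest=5 d=30 new=(14,10) → blocked by [13,21]×[9,11], reject
13. q=(34,31) nearest=8 d=23 new=(14,16) → add node 11 parent=8 cost=15
14. q=(36,7) nearest=11 d=22 new=(17,13) → blocked by [16,19]×[11,20], reject
15. q=(4,24) nearest=7 d=5 new=(5,22) → add node 12 parent=7 cost=21
16. q=(24,40) nearest=9 d=18 new=(14,25) → add node 13 parent=9 cost=24
17. q=(18,6) nearest=5 d=7 new=(14,6) → add node 14 parent=5 cost=15
18. q=(20,9) nearest=14 d=6 new=(17,9) → blocked by [13,21]×[9,11], reject
19. q=(7,34) nearest=13 d=9 new=(11,28) → add node 15 parent=13 cost=27
20. q=(33,38) nearest=13 d=19 new=(17,28) → add node 16 parent=13 cost=27
21. q=(33,21) nearest=16 d=16 new=(20,25) → add node 17 parent=16 cost=30
22. q=(20,39) nearest=15 d=11 new=(14,31) → add node 18 parent=15 cost=30

Path: 0 1 2 3 8 11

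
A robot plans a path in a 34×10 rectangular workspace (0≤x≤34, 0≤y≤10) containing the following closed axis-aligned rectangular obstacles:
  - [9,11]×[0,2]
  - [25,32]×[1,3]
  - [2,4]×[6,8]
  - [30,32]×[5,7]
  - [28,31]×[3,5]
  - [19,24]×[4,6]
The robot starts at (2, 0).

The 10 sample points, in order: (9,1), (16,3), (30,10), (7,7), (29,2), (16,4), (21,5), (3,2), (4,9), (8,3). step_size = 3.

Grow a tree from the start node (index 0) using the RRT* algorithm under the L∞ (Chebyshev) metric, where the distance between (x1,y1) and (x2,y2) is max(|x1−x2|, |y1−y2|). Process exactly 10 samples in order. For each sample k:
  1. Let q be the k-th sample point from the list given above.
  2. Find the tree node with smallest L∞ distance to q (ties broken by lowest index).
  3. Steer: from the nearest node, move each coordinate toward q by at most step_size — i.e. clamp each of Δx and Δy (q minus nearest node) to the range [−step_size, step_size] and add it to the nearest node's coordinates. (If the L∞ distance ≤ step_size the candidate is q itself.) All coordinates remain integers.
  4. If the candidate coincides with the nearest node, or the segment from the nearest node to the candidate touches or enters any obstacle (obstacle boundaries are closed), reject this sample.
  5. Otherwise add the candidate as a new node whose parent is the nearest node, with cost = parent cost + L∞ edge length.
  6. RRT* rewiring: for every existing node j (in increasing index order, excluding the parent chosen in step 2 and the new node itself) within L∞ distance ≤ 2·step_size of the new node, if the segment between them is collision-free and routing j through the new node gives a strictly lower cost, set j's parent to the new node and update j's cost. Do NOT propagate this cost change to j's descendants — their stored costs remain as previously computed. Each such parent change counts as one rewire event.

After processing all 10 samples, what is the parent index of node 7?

Parent of node 7: 0

1. q=(9,1) nearest=0 d=7 new=(5,1) → add node 1 parent=0 cost=3
2. q=(16,3) nearest=1 d=11 new=(8,3) → add node 2 parent=1 cost=6
3. q=(30,10) nearest=2 d=22 new=(11,6) → add node 3 parent=2 cost=9
4. q=(7,7) nearest=2 d=4 new=(7,6) → add node 4 parent=2 cost=9
5. q=(29,2) nearest=3 d=18 new=(14,3) → add node 5 parent=3 cost=12
6. q=(16,4) nearest=5 d=2 new=(16,4) → add node 6 parent=5 cost=14
7. q=(21,5) nearest=6 d=5 new=(19,5) → blocked by [19,24]×[4,6], reject
8. q=(3,2) nearest=0 d=2 new=(3,2) → add node 7 parent=0 cost=2; rewire 4→7 (6<9)
9. q=(4,9) nearest=4 d=3 new=(4,9) → add node 8 parent=4 cost=9
10. q=(8,3) nearest=2 d=0 → coincident, reject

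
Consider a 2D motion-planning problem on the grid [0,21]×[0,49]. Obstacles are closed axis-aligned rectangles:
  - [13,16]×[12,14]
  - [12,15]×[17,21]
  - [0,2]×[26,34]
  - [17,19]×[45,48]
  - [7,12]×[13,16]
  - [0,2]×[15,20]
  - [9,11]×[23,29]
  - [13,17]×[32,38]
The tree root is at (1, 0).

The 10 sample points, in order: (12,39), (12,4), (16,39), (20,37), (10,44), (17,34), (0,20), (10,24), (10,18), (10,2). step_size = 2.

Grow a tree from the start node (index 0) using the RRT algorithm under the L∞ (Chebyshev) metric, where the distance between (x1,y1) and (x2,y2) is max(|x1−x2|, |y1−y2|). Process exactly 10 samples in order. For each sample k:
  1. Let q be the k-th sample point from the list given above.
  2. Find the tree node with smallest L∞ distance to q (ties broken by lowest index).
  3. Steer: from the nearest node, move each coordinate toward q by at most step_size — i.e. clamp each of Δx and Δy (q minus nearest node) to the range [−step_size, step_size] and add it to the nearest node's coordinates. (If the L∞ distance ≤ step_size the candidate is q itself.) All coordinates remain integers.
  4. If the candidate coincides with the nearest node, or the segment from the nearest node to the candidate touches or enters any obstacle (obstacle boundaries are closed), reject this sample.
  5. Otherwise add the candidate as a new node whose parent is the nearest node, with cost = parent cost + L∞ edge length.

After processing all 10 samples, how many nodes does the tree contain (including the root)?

1. q=(12,39) nearest=0 d=39 new=(3,2) → add node 1 parent=0 cost=2
2. q=(12,4) nearest=1 d=9 new=(5,4) → add node 2 parent=1 cost=4
3. q=(16,39) nearest=2 d=35 new=(7,6) → add node 3 parent=2 cost=6
4. q=(20,37) nearest=3 d=31 new=(9,8) → add node 4 parent=3 cost=8
5. q=(10,44) nearest=4 d=36 new=(10,10) → add node 5 parent=4 cost=10
6. q=(17,34) nearest=5 d=24 new=(12,12) → add node 6 parent=5 cost=12
7. q=(0,20) nearest=5 d=10 new=(8,12) → add node 7 parent=5 cost=12
8. q=(10,24) nearest=6 d=12 new=(10,14) → blocked by [7,12]×[13,16], reject
9. q=(10,18) nearest=6 d=6 new=(10,14) → blocked by [7,12]×[13,16], reject
10. q=(10,2) nearest=3 d=4 new=(9,4) → add node 8 parent=3 cost=8

Node count: 9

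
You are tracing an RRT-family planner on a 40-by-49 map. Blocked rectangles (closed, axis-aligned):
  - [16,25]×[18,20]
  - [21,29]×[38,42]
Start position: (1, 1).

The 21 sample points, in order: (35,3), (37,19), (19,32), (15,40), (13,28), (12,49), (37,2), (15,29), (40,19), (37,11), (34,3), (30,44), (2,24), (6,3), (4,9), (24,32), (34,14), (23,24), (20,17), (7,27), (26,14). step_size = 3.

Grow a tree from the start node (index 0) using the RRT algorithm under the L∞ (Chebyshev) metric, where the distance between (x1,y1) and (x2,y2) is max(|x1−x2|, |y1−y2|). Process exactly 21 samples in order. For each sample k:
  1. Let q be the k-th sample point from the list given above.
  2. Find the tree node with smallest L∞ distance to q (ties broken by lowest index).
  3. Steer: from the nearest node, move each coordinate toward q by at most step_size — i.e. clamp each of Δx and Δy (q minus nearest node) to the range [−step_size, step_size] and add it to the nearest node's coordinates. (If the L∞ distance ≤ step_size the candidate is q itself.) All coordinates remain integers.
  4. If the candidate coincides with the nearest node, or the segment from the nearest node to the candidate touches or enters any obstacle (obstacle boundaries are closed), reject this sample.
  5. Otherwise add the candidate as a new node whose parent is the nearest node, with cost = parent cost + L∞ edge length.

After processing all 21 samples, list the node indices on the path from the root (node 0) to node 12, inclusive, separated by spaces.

1. q=(35,3) nearest=0 d=34 new=(4,3) → add node 1 parent=0 cost=3
2. q=(37,19) nearest=1 d=33 new=(7,6) → add node 2 parent=1 cost=6
3. q=(19,32) nearest=2 d=26 new=(10,9) → add node 3 parent=2 cost=9
4. q=(15,40) nearest=3 d=31 new=(13,12) → add node 4 parent=3 cost=12
5. q=(13,28) nearest=4 d=16 new=(13,15) → add node 5 parent=4 cost=15
6. q=(12,49) nearest=5 d=34 new=(12,18) → add node 6 parent=5 cost=18
7. q=(37,2) nearest=4 d=24 new=(16,9) → add node 7 parent=4 cost=15
8. q=(15,29) nearest=6 d=11 new=(15,21) → add node 8 parent=6 cost=21
9. q=(40,19) nearest=7 d=24 new=(19,12) → add node 9 parent=7 cost=18
10. q=(37,11) nearest=9 d=18 new=(22,11) → add node 10 parent=9 cost=21
11. q=(34,3) nearest=10 d=12 new=(25,8) → add node 11 parent=10 cost=24
12. q=(30,44) nearest=8 d=23 new=(18,24) → add node 12 parent=8 cost=24
13. q=(2,24) nearest=6 d=10 new=(9,21) → add node 13 parent=6 cost=21
14. q=(6,3) nearest=1 d=2 new=(6,3) → add node 14 parent=1 cost=5
15. q=(4,9) nearest=2 d=3 new=(4,9) → add node 15 parent=2 cost=9
16. q=(24,32) nearest=12 d=8 new=(21,27) → add node 16 parent=12 cost=27
17. q=(34,14) nearest=11 d=9 new=(28,11) → add node 17 parent=11 cost=27
18. q=(23,24) nearest=16 d=3 new=(23,24) → add node 18 parent=16 cost=30
19. q=(20,17) nearest=8 d=5 new=(18,18) → blocked by [16,25]×[18,20], reject
20. q=(7,27) nearest=13 d=6 new=(7,24) → add node 19 parent=13 cost=24
21. q=(26,14) nearest=17 d=3 new=(26,14) → add node 20 parent=17 cost=30

Path: 0 1 2 3 4 5 6 8 12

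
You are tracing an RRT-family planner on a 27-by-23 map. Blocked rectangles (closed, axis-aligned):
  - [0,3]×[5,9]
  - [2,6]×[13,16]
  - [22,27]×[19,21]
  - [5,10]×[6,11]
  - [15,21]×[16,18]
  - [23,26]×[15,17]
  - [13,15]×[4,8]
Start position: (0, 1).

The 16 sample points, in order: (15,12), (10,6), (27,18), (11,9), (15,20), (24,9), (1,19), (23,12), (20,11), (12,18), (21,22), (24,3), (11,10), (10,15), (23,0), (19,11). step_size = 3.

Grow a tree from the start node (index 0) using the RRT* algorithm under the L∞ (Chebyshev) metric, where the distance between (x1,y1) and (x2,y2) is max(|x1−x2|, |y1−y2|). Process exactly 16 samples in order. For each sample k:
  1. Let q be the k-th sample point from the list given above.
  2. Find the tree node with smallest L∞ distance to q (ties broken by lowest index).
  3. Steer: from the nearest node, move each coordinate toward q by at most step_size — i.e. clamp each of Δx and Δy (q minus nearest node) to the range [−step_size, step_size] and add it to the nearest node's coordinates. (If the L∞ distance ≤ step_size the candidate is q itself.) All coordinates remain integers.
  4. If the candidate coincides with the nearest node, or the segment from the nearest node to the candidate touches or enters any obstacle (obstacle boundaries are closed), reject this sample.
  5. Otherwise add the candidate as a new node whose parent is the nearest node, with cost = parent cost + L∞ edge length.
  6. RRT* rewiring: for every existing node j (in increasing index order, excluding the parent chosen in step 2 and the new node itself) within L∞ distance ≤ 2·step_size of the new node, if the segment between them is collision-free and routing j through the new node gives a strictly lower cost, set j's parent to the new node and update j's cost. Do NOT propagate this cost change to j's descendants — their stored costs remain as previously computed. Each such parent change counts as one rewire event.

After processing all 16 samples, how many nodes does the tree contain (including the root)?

Node count: 5

1. q=(15,12) nearest=0 d=15 new=(3,4) → add node 1 parent=0 cost=3
2. q=(10,6) nearest=1 d=7 new=(6,6) → blocked by [5,10]×[6,11], reject
3. q=(27,18) nearest=1 d=24 new=(6,7) → blocked by [5,10]×[6,11], reject
4. q=(11,9) nearest=1 d=8 new=(6,7) → blocked by [5,10]×[6,11], reject
5. q=(15,20) nearest=1 d=16 new=(6,7) → blocked by [5,10]×[6,11], reject
6. q=(24,9) nearest=1 d=21 new=(6,7) → blocked by [5,10]×[6,11], reject
7. q=(1,19) nearest=1 d=15 new=(1,7) → blocked by [0,3]×[5,9], reject
8. q=(23,12) nearest=1 d=20 new=(6,7) → blocked by [5,10]×[6,11], reject
9. q=(20,11) nearest=1 d=17 new=(6,7) → blocked by [5,10]×[6,11], reject
10. q=(12,18) nearest=1 d=14 new=(6,7) → blocked by [5,10]×[6,11], reject
11. q=(21,22) nearest=1 d=18 new=(6,7) → blocked by [5,10]×[6,11], reject
12. q=(24,3) nearest=1 d=21 new=(6,3) → add node 2 parent=1 cost=6
13. q=(11,10) nearest=2 d=7 new=(9,6) → blocked by [5,10]×[6,11], reject
14. q=(10,15) nearest=1 d=11 new=(6,7) → blocked by [5,10]×[6,11], reject
15. q=(23,0) nearest=2 d=17 new=(9,0) → add node 3 parent=2 cost=9
16. q=(19,11) nearest=3 d=11 new=(12,3) → add node 4 parent=3 cost=12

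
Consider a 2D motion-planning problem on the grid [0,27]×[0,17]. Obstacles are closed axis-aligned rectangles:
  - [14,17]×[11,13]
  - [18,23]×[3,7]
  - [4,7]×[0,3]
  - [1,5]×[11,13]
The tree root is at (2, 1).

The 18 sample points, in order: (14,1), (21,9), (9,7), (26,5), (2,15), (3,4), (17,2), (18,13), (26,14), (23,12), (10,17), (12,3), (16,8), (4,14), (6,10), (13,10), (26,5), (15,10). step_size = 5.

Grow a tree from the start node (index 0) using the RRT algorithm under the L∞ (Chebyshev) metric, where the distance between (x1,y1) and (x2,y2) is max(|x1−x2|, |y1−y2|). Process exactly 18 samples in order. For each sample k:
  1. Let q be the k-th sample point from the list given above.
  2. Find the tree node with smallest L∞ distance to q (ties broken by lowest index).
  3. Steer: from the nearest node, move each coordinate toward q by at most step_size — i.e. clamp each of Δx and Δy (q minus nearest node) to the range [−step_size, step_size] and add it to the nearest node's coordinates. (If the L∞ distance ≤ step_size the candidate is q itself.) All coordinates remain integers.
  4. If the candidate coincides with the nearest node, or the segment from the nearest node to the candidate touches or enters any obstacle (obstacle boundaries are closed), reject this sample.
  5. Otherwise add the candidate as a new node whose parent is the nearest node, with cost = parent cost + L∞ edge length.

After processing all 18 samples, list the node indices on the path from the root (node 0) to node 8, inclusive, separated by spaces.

Path: 0 1 2 3 8

1. q=(14,1) nearest=0 d=12 new=(7,1) → blocked by [4,7]×[0,3], reject
2. q=(21,9) nearest=0 d=19 new=(7,6) → blocked by [4,7]×[0,3], reject
3. q=(9,7) nearest=0 d=7 new=(7,6) → blocked by [4,7]×[0,3], reject
4. q=(26,5) nearest=0 d=24 new=(7,5) → blocked by [4,7]×[0,3], reject
5. q=(2,15) nearest=0 d=14 new=(2,6) → add node 1 parent=0 cost=5
6. q=(3,4) nearest=1 d=2 new=(3,4) → add node 2 parent=1 cost=7
7. q=(17,2) nearest=2 d=14 new=(8,2) → blocked by [4,7]×[0,3], reject
8. q=(18,13) nearest=2 d=15 new=(8,9) → add node 3 parent=2 cost=12
9. q=(26,14) nearest=3 d=18 new=(13,14) → add node 4 parent=3 cost=17
10. q=(23,12) nearest=4 d=10 new=(18,12) → blocked by [14,17]×[11,13], reject
11. q=(10,17) nearest=4 d=3 new=(10,17) → add node 5 parent=4 cost=20
12. q=(12,3) nearest=3 d=6 new=(12,4) → add node 6 parent=3 cost=17
13. q=(16,8) nearest=6 d=4 new=(16,8) → add node 7 parent=6 cost=21
14. q=(4,14) nearest=3 d=5 new=(4,14) → blocked by [1,5]×[11,13], reject
15. q=(6,10) nearest=3 d=2 new=(6,10) → add node 8 parent=3 cost=14
16. q=(13,10) nearest=7 d=3 new=(13,10) → add node 9 parent=7 cost=24
17. q=(26,5) nearest=7 d=10 new=(21,5) → blocked by [18,23]×[3,7], reject
18. q=(15,10) nearest=7 d=2 new=(15,10) → add node 10 parent=7 cost=23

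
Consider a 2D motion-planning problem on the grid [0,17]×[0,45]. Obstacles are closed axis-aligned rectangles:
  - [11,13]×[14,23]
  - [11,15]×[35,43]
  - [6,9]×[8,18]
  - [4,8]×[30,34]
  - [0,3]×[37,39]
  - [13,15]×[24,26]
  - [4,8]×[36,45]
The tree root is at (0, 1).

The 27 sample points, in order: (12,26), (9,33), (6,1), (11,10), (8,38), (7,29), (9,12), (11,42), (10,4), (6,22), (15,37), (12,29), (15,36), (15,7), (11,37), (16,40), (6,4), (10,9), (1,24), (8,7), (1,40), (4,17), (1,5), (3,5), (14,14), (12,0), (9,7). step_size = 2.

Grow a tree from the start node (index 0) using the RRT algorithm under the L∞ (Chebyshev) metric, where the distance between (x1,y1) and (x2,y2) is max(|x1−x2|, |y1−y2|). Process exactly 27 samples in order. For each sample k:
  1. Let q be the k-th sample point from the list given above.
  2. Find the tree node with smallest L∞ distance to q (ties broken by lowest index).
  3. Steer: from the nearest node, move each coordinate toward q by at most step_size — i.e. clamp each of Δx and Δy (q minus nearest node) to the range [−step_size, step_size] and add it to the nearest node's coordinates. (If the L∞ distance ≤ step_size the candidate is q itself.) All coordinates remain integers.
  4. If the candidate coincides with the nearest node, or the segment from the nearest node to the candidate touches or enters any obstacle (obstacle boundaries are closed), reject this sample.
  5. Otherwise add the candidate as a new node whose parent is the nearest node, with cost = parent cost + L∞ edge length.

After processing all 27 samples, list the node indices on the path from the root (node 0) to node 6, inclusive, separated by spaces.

Path: 0 1 2 4 5 6

1. q=(12,26) nearest=0 d=25 new=(2,3) → add node 1 parent=0 cost=2
2. q=(9,33) nearest=1 d=30 new=(4,5) → add node 2 parent=1 cost=4
3. q=(6,1) nearest=1 d=4 new=(4,1) → add node 3 parent=1 cost=4
4. q=(11,10) nearest=2 d=7 new=(6,7) → add node 4 parent=2 cost=6
5. q=(8,38) nearest=4 d=31 new=(8,9) → blocked by [6,9]×[8,18], reject
6. q=(7,29) nearest=4 d=22 new=(7,9) → blocked by [6,9]×[8,18], reject
7. q=(9,12) nearest=4 d=5 new=(8,9) → blocked by [6,9]×[8,18], reject
8. q=(11,42) nearest=4 d=35 new=(8,9) → blocked by [6,9]×[8,18], reject
9. q=(10,4) nearest=4 d=4 new=(8,5) → add node 5 parent=4 cost=8
10. q=(6,22) nearest=4 d=15 new=(6,9) → blocked by [6,9]×[8,18], reject
11. q=(15,37) nearest=4 d=30 new=(8,9) → blocked by [6,9]×[8,18], reject
12. q=(12,29) nearest=4 d=22 new=(8,9) → blocked by [6,9]×[8,18], reject
13. q=(15,36) nearest=4 d=29 new=(8,9) → blocked by [6,9]×[8,18], reject
14. q=(15,7) nearest=5 d=7 new=(10,7) → add node 6 parent=5 cost=10
15. q=(11,37) nearest=4 d=30 new=(8,9) → blocked by [6,9]×[8,18], reject
16. q=(16,40) nearest=4 d=33 new=(8,9) → blocked by [6,9]×[8,18], reject
17. q=(6,4) nearest=2 d=2 new=(6,4) → add node 7 parent=2 cost=6
18. q=(10,9) nearest=6 d=2 new=(10,9) → add node 8 parent=6 cost=12
19. q=(1,24) nearest=8 d=15 new=(8,11) → blocked by [6,9]×[8,18], reject
20. q=(8,7) nearest=4 d=2 new=(8,7) → add node 9 parent=4 cost=8
21. q=(1,40) nearest=8 d=31 new=(8,11) → blocked by [6,9]×[8,18], reject
22. q=(4,17) nearest=8 d=8 new=(8,11) → blocked by [6,9]×[8,18], reject
23. q=(1,5) nearest=1 d=2 new=(1,5) → add node 10 parent=1 cost=4
24. q=(3,5) nearest=2 d=1 new=(3,5) → add node 11 parent=2 cost=5
25. q=(14,14) nearest=8 d=5 new=(12,11) → add node 12 parent=8 cost=14
26. q=(12,0) nearest=5 d=5 new=(10,3) → add node 13 parent=5 cost=10
27. q=(9,7) nearest=6 d=1 new=(9,7) → add node 14 parent=6 cost=11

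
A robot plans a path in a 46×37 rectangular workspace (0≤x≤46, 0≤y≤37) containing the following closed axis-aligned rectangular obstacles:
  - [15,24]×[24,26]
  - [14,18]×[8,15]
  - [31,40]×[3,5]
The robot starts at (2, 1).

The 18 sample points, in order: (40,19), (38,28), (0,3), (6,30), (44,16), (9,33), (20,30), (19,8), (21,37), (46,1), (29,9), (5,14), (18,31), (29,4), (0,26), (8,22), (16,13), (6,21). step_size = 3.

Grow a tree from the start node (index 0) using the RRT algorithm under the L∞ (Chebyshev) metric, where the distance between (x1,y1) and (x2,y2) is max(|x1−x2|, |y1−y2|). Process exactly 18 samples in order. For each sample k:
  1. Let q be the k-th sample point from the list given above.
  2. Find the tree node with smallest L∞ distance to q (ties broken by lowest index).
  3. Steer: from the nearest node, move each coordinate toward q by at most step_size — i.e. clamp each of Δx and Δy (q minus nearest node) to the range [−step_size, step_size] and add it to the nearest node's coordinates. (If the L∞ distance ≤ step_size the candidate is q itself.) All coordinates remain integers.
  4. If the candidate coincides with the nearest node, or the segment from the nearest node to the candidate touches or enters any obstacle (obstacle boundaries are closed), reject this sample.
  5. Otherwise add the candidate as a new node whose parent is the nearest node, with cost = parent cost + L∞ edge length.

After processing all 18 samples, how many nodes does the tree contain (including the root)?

1. q=(40,19) nearest=0 d=38 new=(5,4) → add node 1 parent=0 cost=3
2. q=(38,28) nearest=1 d=33 new=(8,7) → add node 2 parent=1 cost=6
3. q=(0,3) nearest=0 d=2 new=(0,3) → add node 3 parent=0 cost=2
4. q=(6,30) nearest=2 d=23 new=(6,10) → add node 4 parent=2 cost=9
5. q=(44,16) nearest=2 d=36 new=(11,10) → add node 5 parent=2 cost=9
6. q=(9,33) nearest=4 d=23 new=(9,13) → add node 6 parent=4 cost=12
7. q=(20,30) nearest=6 d=17 new=(12,16) → add node 7 parent=6 cost=15
8. q=(19,8) nearest=5 d=8 new=(14,8) → blocked by [14,18]×[8,15], reject
9. q=(21,37) nearest=7 d=21 new=(15,19) → add node 8 parent=7 cost=18
10. q=(46,1) nearest=8 d=31 new=(18,16) → add node 9 parent=8 cost=21
11. q=(29,9) nearest=9 d=11 new=(21,13) → add node 10 parent=9 cost=24
12. q=(5,14) nearest=4 d=4 new=(5,13) → add node 11 parent=4 cost=12
13. q=(18,31) nearest=8 d=12 new=(18,22) → add node 12 parent=8 cost=21
14. q=(29,4) nearest=10 d=9 new=(24,10) → add node 13 parent=10 cost=27
15. q=(0,26) nearest=7 d=12 new=(9,19) → add node 14 parent=7 cost=18
16. q=(8,22) nearest=14 d=3 new=(8,22) → add node 15 parent=14 cost=21
17. q=(16,13) nearest=9 d=3 new=(16,13) → blocked by [14,18]×[8,15], reject
18. q=(6,21) nearest=15 d=2 new=(6,21) → add node 16 parent=15 cost=23

Node count: 17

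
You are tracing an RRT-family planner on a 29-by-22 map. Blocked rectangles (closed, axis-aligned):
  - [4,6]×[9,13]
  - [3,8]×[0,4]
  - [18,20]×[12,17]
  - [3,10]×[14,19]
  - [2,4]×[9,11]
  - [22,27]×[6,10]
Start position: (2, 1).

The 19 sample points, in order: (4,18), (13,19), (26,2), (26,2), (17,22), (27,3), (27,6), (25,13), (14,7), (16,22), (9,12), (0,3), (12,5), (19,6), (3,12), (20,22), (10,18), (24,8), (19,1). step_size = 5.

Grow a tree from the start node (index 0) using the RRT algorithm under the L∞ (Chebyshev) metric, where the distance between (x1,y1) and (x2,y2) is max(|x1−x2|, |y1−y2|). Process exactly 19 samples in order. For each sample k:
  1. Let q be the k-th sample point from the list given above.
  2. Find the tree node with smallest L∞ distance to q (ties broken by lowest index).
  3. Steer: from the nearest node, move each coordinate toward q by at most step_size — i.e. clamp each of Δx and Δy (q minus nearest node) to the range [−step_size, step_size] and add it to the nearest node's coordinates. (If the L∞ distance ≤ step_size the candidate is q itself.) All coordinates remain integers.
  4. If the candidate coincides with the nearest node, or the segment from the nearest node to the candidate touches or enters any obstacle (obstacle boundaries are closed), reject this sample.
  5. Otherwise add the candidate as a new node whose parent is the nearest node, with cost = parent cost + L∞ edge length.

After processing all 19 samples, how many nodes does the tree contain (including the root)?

Node count: 5

1. q=(4,18) nearest=0 d=17 new=(4,6) → blocked by [3,8]×[0,4], reject
2. q=(13,19) nearest=0 d=18 new=(7,6) → blocked by [3,8]×[0,4], reject
3. q=(26,2) nearest=0 d=24 new=(7,2) → blocked by [3,8]×[0,4], reject
4. q=(26,2) nearest=0 d=24 new=(7,2) → blocked by [3,8]×[0,4], reject
5. q=(17,22) nearest=0 d=21 new=(7,6) → blocked by [3,8]×[0,4], reject
6. q=(27,3) nearest=0 d=25 new=(7,3) → blocked by [3,8]×[0,4], reject
7. q=(27,6) nearest=0 d=25 new=(7,6) → blocked by [3,8]×[0,4], reject
8. q=(25,13) nearest=0 d=23 new=(7,6) → blocked by [3,8]×[0,4], reject
9. q=(14,7) nearest=0 d=12 new=(7,6) → blocked by [3,8]×[0,4], reject
10. q=(16,22) nearest=0 d=21 new=(7,6) → blocked by [3,8]×[0,4], reject
11. q=(9,12) nearest=0 d=11 new=(7,6) → blocked by [3,8]×[0,4], reject
12. q=(0,3) nearest=0 d=2 new=(0,3) → add node 1 parent=0 cost=2
13. q=(12,5) nearest=0 d=10 new=(7,5) → blocked by [3,8]×[0,4], reject
14. q=(19,6) nearest=0 d=17 new=(7,6) → blocked by [3,8]×[0,4], reject
15. q=(3,12) nearest=1 d=9 new=(3,8) → add node 2 parent=1 cost=7
16. q=(20,22) nearest=2 d=17 new=(8,13) → blocked by [4,6]×[9,13], reject
17. q=(10,18) nearest=2 d=10 new=(8,13) → blocked by [4,6]×[9,13], reject
18. q=(24,8) nearest=2 d=21 new=(8,8) → add node 3 parent=2 cost=12
19. q=(19,1) nearest=3 d=11 new=(13,3) → add node 4 parent=3 cost=17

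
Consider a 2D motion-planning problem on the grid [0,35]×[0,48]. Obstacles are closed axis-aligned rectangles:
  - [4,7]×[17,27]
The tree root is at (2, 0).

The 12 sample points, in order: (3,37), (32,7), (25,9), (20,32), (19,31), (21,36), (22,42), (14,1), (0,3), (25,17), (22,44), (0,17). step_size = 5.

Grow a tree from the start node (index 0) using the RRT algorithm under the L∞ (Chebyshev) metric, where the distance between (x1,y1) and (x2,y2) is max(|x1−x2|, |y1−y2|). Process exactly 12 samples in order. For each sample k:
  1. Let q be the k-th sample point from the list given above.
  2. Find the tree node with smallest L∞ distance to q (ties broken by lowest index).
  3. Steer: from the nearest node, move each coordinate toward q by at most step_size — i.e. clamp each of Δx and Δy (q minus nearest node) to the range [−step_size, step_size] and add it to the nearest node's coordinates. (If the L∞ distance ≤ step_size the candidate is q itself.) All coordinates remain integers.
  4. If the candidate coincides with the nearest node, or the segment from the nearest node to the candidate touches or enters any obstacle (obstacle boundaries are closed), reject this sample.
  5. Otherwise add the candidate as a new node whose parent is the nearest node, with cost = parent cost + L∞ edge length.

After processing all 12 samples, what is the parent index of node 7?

1. q=(3,37) nearest=0 d=37 new=(3,5) → add node 1 parent=0 cost=5
2. q=(32,7) nearest=1 d=29 new=(8,7) → add node 2 parent=1 cost=10
3. q=(25,9) nearest=2 d=17 new=(13,9) → add node 3 parent=2 cost=15
4. q=(20,32) nearest=3 d=23 new=(18,14) → add node 4 parent=3 cost=20
5. q=(19,31) nearest=4 d=17 new=(19,19) → add node 5 parent=4 cost=25
6. q=(21,36) nearest=5 d=17 new=(21,24) → add node 6 parent=5 cost=30
7. q=(22,42) nearest=6 d=18 new=(22,29) → add node 7 parent=6 cost=35
8. q=(14,1) nearest=2 d=6 new=(13,2) → add node 8 parent=2 cost=15
9. q=(0,3) nearest=0 d=3 new=(0,3) → add node 9 parent=0 cost=3
10. q=(25,17) nearest=5 d=6 new=(24,17) → add node 10 parent=5 cost=30
11. q=(22,44) nearest=7 d=15 new=(22,34) → add node 11 parent=7 cost=40
12. q=(0,17) nearest=2 d=10 new=(3,12) → add node 12 parent=2 cost=15

Parent of node 7: 6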